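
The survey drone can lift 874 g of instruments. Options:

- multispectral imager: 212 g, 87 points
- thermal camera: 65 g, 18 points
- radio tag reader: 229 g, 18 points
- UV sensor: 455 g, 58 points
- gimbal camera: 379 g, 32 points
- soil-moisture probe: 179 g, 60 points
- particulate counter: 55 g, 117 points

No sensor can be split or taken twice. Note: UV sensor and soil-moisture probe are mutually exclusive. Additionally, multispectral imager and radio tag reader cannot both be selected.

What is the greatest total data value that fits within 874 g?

296

Multispectral imager + gimbal camera + soil-moisture probe + particulate counter uses 825 of the 874 g and totals 296.
Runner-up multispectral imager + thermal camera + soil-moisture probe + particulate counter tops out at 282.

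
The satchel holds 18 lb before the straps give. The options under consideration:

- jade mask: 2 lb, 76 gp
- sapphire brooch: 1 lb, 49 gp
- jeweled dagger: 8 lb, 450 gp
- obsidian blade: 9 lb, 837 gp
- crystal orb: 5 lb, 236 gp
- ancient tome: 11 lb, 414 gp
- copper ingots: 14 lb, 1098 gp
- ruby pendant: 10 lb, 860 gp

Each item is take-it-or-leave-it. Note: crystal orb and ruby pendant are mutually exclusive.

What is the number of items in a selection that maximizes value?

Optimal total is 1336.
For example sapphire brooch + jeweled dagger + obsidian blade achieves it, using 18 lb.
Every optimal selection uses 3 items.

3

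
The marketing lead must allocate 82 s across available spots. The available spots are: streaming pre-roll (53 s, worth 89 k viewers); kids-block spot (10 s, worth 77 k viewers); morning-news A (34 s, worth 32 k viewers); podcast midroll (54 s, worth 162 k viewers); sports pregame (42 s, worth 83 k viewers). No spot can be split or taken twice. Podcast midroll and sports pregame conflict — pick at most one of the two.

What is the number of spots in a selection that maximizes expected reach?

2

The maximum expected reach within 82 s is 239.
For example kids-block spot + podcast midroll achieves it, using 64 s.
Any selection reaching 239 contains exactly 2 spots.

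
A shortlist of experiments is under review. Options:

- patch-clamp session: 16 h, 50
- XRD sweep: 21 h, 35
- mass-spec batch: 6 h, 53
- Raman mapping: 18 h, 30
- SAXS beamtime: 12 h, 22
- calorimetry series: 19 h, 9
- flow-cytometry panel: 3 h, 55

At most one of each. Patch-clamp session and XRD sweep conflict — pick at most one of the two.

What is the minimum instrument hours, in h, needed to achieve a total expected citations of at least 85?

9

Need the lightest bundle worth ≥ 85.
Taking mass-spec batch + flow-cytometry panel gives 108 (≥ 85) for 9 h.
Any bundle with less than 9 h falls short of 85.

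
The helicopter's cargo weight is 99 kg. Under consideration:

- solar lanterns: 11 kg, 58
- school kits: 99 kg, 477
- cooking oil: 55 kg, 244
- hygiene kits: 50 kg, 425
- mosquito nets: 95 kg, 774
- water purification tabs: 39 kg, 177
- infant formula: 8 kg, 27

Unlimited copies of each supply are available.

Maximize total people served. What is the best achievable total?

Greedy by ratio would take 4×solar lanterns + hygiene kits: 94 kg used, total 657.
The 94 kg tied up in 4×solar lanterns and hygiene kits is better spent on mosquito nets — total rises to 774 (95 kg).
No other feasible combination exceeds 774.

774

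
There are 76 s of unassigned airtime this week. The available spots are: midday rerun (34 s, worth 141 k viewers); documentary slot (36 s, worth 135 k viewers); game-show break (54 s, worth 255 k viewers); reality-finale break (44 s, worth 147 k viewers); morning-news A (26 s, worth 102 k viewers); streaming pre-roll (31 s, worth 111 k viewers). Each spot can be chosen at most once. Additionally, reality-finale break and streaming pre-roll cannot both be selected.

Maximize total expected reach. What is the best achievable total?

276

Density check — game-show break 4.72, midday rerun 4.15, morning-news A 3.92 are the best per s.
Greedy by ratio would take game-show break: 54 s used, total 255.
The 54 s tied up in game-show break is better spent on midday rerun + documentary slot — total rises to 276 (70 s).
The closest alternative, game-show break, reaches only 255.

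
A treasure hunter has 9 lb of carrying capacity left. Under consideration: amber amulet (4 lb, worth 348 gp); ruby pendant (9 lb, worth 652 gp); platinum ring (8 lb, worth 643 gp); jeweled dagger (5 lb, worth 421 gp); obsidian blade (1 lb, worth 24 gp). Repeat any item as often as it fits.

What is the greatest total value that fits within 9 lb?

A density-first pass picks 2×amber amulet + obsidian blade — 720 at 9 lb.
Dropping amber amulet and obsidian blade frees 5 lb; slotting in jeweled dagger (5 lb) lifts the total to 769 at 9 lb.
That's the maximum — no swap from here does better than 769.

769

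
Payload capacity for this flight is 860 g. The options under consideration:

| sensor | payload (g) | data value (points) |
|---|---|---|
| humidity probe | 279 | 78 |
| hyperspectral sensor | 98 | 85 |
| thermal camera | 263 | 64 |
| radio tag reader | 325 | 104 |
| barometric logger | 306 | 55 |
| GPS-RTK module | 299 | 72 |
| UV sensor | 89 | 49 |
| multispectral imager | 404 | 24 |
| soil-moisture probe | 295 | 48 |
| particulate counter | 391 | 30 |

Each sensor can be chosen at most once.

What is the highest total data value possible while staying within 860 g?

316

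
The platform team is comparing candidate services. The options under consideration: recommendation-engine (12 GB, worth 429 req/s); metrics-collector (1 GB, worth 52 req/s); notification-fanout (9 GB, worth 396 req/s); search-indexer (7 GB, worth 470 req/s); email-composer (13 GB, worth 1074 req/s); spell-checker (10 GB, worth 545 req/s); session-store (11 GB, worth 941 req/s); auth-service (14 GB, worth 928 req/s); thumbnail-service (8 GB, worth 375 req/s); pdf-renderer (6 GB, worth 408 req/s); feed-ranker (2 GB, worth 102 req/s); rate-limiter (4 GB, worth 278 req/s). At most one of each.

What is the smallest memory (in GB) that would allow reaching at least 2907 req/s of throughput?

38

Need the lightest bundle worth ≥ 2907.
email-composer + session-store + auth-service reaches 2943 using 38 GB.
Below 38 GB the best achievable stays under 2907.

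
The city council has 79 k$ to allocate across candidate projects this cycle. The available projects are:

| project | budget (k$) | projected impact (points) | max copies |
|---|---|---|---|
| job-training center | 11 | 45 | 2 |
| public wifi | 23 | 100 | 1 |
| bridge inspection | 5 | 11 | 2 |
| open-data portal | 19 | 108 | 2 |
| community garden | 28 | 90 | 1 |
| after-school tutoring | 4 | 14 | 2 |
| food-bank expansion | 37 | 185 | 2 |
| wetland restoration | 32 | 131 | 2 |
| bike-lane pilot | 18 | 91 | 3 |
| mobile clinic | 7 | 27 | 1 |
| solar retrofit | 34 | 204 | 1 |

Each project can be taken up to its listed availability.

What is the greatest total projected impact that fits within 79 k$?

Taking 2×open-data portal + mobile clinic + solar retrofit: 79 k$ used, 447 in projected impact.
That's the maximum — no swap from here does better than 447.

447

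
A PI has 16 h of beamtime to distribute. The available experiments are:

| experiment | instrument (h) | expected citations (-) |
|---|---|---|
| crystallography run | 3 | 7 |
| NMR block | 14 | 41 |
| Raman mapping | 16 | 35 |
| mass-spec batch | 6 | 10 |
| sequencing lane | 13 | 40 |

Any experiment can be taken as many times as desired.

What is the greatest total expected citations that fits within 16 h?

Ranking by ratio (expected citations/h): sequencing lane 3.08, NMR block 2.93, crystallography run 2.33.
Taking crystallography run + sequencing lane: 16 h used, 47 in expected citations.
Nothing else within 16 h beats 47.

47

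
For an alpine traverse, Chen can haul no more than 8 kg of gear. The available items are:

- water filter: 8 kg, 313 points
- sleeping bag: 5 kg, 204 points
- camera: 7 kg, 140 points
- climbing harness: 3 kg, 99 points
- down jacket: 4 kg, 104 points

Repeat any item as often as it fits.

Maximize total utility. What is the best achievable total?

Density check — sleeping bag 40.80, water filter 39.12, climbing harness 33.00, down jacket 26.00 are the best per kg.
Taking the top-ratio items first gives sleeping bag + climbing harness for 303 (8 kg).
The 8 kg tied up in sleeping bag and climbing harness is better spent on water filter — total rises to 313 (8 kg).

313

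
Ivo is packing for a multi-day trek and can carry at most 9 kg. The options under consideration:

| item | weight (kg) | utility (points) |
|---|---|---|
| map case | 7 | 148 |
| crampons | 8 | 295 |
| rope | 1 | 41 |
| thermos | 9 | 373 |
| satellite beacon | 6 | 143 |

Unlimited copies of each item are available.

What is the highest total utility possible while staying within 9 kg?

Taking thermos: 9 kg used, 373 in utility.
That's the maximum — no swap from here does better than 373.

373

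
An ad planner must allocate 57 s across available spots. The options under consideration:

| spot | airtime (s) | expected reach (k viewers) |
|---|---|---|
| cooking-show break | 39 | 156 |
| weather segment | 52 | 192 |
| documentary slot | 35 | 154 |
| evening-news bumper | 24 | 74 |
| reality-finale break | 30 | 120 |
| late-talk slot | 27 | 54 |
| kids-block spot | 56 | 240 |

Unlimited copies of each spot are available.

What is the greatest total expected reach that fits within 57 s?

240

A density-first pass picks documentary slot — 154 at 35 s.
The 35 s tied up in documentary slot is better spent on kids-block spot — total rises to 240 (56 s).
No other feasible combination exceeds 240.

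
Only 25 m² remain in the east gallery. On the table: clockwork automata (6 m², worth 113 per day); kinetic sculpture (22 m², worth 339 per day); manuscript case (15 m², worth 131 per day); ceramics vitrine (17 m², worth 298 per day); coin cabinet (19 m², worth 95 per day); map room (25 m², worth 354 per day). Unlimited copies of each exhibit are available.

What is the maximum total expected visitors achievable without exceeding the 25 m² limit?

452

By expected visitors per m²: clockwork automata 18.83, ceramics vitrine 17.53, kinetic sculpture 15.41, map room 14.16 lead.
4×clockwork automata uses 24 of the 25 m² and totals 452.
No other feasible combination exceeds 452.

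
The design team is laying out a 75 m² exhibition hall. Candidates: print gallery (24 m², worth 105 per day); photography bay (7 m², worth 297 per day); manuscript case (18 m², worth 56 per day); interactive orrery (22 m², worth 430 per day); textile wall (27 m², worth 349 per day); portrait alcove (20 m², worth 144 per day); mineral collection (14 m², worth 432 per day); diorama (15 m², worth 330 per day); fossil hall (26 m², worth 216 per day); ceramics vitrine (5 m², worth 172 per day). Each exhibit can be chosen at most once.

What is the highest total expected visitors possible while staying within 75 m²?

Greedy by ratio would take photography bay + interactive orrery + mineral collection + diorama + ceramics vitrine: 63 m² used, total 1661.
The 15 m² tied up in diorama is better spent on textile wall — total rises to 1680 (75 m²).
Runner-up photography bay + interactive orrery + mineral collection + diorama + ceramics vitrine tops out at 1661.

1680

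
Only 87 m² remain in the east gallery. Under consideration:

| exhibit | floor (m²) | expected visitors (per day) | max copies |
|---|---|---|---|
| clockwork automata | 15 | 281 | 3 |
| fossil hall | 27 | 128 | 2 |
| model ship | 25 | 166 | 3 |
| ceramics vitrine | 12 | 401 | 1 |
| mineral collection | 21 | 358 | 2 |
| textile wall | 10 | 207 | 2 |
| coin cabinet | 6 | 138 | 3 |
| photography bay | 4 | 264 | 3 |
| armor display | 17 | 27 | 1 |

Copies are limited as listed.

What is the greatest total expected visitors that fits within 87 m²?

2450

Filling by ratio: clockwork automata + ceramics vitrine + 2×textile wall + 3×coin cabinet + 3×photography bay for 2302, with 10 m² left unused.
The 20 m² tied up in 2×textile wall is better spent on 2×clockwork automata — total rises to 2450 (87 m²).
That's the maximum — no swap from here does better than 2450.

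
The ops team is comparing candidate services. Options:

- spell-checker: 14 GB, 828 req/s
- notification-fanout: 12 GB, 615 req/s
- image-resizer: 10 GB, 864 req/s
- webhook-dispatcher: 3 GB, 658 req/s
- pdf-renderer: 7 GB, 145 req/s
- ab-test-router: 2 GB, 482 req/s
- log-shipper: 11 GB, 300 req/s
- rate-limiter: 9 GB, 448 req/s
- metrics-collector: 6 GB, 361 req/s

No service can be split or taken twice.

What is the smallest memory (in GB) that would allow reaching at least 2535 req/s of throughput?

27

Look for the lowest-memory combination reaching 2535.
notification-fanout + image-resizer + webhook-dispatcher + ab-test-router: 2619 throughput at 27 GB.
No combination under 27 GB hits 2535.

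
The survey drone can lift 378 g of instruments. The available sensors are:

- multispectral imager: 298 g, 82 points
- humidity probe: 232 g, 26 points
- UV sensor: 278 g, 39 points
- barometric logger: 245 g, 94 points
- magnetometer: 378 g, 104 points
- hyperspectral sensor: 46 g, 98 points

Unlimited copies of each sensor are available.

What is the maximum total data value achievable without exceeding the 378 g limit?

Ranking by ratio (data value/g): hyperspectral sensor 2.13, barometric logger 0.38, multispectral imager 0.28, magnetometer 0.28.
Best packing: 8×hyperspectral sensor — 368 g, 784 total.
No other feasible combination exceeds 784.

784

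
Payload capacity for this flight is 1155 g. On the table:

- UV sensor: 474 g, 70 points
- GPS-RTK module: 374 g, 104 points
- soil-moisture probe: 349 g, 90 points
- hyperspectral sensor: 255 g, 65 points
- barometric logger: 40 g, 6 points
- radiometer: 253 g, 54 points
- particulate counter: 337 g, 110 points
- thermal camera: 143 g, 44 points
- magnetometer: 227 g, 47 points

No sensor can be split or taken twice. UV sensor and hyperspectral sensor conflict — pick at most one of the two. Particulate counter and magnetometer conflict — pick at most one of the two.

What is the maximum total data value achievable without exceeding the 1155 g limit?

Density check — particulate counter 0.33, thermal camera 0.31, GPS-RTK module 0.28 are the best per g.
GPS-RTK module + hyperspectral sensor + barometric logger + particulate counter + thermal camera uses 1149 of the 1155 g and totals 329.
Every other selection either busts 1155 g or breaks a pairing rule or fails to beat 329.

329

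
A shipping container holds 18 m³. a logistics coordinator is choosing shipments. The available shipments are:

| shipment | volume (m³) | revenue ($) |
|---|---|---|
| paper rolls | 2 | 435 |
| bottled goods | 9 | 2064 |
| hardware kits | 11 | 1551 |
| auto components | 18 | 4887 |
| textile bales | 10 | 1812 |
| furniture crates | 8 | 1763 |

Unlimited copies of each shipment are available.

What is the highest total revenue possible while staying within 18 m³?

Best packing: auto components — 18 m³, 4887 total.

4887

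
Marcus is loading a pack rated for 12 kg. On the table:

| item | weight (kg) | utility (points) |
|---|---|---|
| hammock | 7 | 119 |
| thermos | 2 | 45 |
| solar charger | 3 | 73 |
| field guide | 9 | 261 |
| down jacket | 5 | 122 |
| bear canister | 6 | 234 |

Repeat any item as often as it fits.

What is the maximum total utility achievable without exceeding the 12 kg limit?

468

By utility per kg: bear canister 39.00, field guide 29.00, down jacket 24.40, solar charger 24.33 lead.
2×bear canister uses 12 of the 12 kg and totals 468.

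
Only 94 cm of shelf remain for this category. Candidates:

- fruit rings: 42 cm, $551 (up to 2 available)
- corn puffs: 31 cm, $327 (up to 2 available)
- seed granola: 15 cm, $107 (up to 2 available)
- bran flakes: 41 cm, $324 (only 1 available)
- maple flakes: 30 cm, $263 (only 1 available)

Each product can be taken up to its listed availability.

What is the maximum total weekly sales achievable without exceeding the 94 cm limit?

Density check — fruit rings 13.12, corn puffs 10.55, maple flakes 8.77 are the best per cm.
Best packing: 2×fruit rings — 84 cm, 1102 total.
Nothing else within 94 cm beats 1102.

1102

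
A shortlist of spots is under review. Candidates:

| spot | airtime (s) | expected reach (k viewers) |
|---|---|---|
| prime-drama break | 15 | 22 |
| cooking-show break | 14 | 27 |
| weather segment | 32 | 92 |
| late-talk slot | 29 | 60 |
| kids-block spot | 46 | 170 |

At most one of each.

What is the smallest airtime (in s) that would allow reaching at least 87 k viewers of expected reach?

32

Need the lightest bundle worth ≥ 87.
Taking weather segment gives 92 (≥ 87) for 32 s.
Any bundle with less than 32 s falls short of 87.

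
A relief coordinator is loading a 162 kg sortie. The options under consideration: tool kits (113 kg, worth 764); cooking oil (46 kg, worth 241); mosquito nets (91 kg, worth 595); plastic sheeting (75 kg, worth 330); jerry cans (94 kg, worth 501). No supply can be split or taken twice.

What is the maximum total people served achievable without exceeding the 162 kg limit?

1005

Taking tool kits + cooking oil: 159 kg used, 1005 in people served.
Next best is cooking oil + mosquito nets at 836 (137 kg) — short by 169.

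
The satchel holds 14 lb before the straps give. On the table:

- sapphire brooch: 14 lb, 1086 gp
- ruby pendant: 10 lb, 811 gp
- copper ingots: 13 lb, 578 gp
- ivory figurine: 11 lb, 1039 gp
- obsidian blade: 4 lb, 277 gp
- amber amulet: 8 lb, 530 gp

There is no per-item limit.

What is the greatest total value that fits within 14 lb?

1088

Filling by ratio: ivory figurine for 1039, with 3 lb left unused.
Dropping ivory figurine frees 11 lb; slotting in ruby pendant + obsidian blade (14 lb) lifts the total to 1088 at 14 lb.
That's the maximum — no swap from here does better than 1088.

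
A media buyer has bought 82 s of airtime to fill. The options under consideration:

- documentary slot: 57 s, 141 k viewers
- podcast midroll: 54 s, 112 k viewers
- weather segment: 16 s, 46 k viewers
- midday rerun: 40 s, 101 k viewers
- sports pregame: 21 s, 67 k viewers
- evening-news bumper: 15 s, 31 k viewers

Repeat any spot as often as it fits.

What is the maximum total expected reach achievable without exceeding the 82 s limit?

247

The ratio ordering already packs tightly: weather segment + 3×sports pregame, 79 s, 247.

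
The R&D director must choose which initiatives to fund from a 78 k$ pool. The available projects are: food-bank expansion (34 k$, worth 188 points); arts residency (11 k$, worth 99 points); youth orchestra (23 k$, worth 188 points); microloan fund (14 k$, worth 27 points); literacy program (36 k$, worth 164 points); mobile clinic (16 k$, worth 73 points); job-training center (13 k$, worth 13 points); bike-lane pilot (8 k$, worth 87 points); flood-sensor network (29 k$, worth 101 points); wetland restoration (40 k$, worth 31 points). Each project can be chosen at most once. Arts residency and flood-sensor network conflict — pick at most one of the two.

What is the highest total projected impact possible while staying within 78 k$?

562

Density check — bike-lane pilot 10.88, arts residency 9.00, youth orchestra 8.17, food-bank expansion 5.53 are the best per k$.
Food-bank expansion + arts residency + youth orchestra + bike-lane pilot uses 76 of the 78 k$ and totals 562.
Runner-up arts residency + youth orchestra + literacy program + bike-lane pilot tops out at 538.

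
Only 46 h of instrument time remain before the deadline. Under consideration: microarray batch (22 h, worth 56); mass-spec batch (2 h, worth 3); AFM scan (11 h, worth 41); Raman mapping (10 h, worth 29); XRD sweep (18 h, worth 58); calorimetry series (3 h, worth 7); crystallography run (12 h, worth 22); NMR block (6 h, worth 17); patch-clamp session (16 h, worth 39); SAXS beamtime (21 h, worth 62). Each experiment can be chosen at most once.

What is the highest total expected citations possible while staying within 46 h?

145

AFM scan + Raman mapping + XRD sweep + NMR block uses 45 of the 46 h and totals 145.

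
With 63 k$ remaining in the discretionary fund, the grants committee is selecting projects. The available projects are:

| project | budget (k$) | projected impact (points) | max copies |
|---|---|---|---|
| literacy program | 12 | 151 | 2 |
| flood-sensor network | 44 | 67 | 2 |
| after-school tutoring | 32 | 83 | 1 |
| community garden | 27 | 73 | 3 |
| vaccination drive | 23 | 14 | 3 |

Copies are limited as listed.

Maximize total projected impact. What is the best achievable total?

385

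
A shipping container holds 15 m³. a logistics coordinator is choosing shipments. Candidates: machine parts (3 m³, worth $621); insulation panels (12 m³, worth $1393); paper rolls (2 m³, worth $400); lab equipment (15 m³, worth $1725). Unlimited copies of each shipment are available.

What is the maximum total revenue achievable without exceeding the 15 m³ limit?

By revenue per m³: machine parts 207.00, paper rolls 200.00, insulation panels 116.08, lab equipment 115.00 lead.
Taking 5×machine parts: 15 m³ used, 3105 in revenue.
Nothing else within 15 m³ beats 3105.

3105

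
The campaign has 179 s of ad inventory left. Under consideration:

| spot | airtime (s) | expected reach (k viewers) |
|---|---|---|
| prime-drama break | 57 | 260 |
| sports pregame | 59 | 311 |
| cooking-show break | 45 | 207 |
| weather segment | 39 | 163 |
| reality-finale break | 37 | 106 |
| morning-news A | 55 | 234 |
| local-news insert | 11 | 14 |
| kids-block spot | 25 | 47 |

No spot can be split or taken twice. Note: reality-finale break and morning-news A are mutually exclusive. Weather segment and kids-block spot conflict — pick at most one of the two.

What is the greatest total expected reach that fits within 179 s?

Taking the top-ratio spots first gives prime-drama break + sports pregame + cooking-show break + local-news insert for 792 (172 s).
Replace cooking-show break and local-news insert with morning-news A: the trade gains 13 net, giving 805 at 171 s.

805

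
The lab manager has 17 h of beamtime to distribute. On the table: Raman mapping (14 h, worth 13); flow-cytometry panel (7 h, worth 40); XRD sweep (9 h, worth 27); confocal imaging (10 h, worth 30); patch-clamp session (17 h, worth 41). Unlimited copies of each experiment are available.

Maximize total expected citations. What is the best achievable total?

80

Density check — flow-cytometry panel 5.71, XRD sweep 3.00, confocal imaging 3.00 are the best per h.
Taking 2×flow-cytometry panel: 14 h used, 80 in expected citations.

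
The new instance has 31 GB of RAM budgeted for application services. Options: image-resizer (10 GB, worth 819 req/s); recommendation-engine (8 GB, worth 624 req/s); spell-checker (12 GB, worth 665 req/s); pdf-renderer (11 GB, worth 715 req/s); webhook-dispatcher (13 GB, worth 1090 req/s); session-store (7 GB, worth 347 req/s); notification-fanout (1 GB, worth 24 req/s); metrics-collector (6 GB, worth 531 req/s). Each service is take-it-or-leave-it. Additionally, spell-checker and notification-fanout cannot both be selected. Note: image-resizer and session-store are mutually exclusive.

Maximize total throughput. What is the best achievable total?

Greedy by ratio would take image-resizer + webhook-dispatcher + notification-fanout + metrics-collector: 30 GB used, total 2464.
The 7 GB tied up in notification-fanout and metrics-collector is better spent on recommendation-engine — total rises to 2533 (31 GB).

2533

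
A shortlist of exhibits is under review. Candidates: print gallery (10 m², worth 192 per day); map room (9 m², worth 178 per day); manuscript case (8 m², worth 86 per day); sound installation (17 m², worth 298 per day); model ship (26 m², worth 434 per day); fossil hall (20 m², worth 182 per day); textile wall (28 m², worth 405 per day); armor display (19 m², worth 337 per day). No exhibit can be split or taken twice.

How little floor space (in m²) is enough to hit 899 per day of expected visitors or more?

52

Minimise m² subject to total expected visitors ≥ 899.
Taking map room + sound installation + model ship gives 910 (≥ 899) for 52 m².
Below 52 m² the best achievable stays under 899.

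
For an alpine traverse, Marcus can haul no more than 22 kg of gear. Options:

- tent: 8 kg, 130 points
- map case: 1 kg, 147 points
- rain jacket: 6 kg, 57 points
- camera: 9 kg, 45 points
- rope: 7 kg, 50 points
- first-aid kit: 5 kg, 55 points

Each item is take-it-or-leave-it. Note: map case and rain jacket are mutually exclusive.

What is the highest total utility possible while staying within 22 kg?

Best packing: tent + map case + rope + first-aid kit — 21 kg, 382 total.
The closest alternative, tent + map case + first-aid kit, reaches only 332.

382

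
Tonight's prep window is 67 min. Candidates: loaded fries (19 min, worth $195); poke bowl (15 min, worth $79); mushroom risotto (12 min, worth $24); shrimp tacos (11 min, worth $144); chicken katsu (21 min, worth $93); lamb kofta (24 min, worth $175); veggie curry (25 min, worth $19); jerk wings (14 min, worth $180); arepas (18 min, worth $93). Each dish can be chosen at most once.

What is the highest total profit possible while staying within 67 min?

A density-first pass picks loaded fries + poke bowl + shrimp tacos + jerk wings — 598 at 59 min.
Dropping poke bowl frees 15 min; slotting in chicken katsu (21 min) lifts the total to 612 at 65 min.
Loaded fries + shrimp tacos + jerk wings + arepas matches that 612 at 62 min; no feasible combination exceeds it.

612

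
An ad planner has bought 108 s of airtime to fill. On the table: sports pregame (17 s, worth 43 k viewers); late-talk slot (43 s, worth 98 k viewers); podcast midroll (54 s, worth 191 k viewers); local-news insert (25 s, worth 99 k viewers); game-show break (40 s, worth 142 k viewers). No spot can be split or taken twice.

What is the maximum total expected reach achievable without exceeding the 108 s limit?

By expected reach per s: local-news insert 3.96, game-show break 3.55, podcast midroll 3.54, sports pregame 2.53 lead.
Filling by ratio: sports pregame + local-news insert + game-show break for 284, with 26 s left unused.
Replace sports pregame with late-talk slot: the trade gains 55 net, giving 339 at 108 s.

339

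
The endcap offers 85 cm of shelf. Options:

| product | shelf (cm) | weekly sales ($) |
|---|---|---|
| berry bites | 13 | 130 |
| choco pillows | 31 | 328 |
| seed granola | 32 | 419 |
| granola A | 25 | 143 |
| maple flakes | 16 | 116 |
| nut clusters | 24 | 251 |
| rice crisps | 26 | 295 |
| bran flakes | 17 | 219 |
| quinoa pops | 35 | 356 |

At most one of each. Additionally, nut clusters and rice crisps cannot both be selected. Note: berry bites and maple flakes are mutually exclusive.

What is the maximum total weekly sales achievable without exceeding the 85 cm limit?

994

The ratio heuristic lands on seed granola + rice crisps + bran flakes (933) but leaves 10 cm idle.
Replace rice crisps with quinoa pops: the trade gains 61 net, giving 994 at 84 cm.
Runner-up choco pillows + seed granola + bran flakes tops out at 966.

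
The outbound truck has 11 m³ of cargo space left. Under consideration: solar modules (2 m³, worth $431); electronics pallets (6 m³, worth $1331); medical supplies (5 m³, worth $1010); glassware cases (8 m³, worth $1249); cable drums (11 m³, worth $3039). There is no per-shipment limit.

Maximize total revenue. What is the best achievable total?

3039

Density check — cable drums 276.27, electronics pallets 221.83, solar modules 215.50 are the best per m³.
Cable drums uses 11 of the 11 m³ and totals 3039.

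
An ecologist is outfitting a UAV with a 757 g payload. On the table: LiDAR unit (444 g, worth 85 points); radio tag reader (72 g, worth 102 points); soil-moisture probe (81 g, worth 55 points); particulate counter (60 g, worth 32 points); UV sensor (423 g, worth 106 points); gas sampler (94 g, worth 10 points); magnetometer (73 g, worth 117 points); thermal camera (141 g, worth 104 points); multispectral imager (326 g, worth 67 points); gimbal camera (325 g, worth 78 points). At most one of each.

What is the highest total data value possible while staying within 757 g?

Ranking by ratio (data value/g): magnetometer 1.60, radio tag reader 1.42, thermal camera 0.74.
Best packing: radio tag reader + soil-moisture probe + particulate counter + magnetometer + thermal camera + gimbal camera — 752 g, 488 total.

488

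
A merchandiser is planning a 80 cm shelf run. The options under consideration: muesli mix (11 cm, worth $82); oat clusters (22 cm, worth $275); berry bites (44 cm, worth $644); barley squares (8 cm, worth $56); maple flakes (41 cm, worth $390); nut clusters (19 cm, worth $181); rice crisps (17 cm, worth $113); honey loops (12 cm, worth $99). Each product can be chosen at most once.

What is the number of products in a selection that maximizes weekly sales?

3

Optimal total is 1018.
One optimal bundle: oat clusters + berry bites + honey loops (78 cm).
Any selection reaching 1018 contains exactly 3 products.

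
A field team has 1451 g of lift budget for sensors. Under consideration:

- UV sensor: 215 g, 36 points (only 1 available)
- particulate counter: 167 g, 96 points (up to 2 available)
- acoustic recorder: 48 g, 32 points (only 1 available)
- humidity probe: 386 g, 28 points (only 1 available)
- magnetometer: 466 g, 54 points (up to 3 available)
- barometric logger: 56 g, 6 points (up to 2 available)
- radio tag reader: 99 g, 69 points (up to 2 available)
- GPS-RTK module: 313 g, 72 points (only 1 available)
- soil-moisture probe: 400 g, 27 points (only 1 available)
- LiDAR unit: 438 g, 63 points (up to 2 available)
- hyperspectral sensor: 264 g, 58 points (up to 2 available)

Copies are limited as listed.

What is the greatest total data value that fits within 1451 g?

550

Taking 2×particulate counter + acoustic recorder + 2×radio tag reader + GPS-RTK module + 2×hyperspectral sensor: 1421 g used, 550 in data value.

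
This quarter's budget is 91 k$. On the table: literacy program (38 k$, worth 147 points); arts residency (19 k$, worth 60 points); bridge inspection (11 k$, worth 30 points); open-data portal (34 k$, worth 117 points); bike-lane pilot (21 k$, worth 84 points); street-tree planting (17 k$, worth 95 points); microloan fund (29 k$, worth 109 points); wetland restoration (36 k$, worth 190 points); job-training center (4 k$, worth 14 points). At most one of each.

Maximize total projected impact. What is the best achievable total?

432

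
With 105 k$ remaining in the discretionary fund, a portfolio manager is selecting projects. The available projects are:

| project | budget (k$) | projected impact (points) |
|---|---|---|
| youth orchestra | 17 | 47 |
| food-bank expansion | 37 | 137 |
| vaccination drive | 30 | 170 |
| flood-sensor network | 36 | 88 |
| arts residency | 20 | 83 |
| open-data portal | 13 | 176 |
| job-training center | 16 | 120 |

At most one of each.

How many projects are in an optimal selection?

4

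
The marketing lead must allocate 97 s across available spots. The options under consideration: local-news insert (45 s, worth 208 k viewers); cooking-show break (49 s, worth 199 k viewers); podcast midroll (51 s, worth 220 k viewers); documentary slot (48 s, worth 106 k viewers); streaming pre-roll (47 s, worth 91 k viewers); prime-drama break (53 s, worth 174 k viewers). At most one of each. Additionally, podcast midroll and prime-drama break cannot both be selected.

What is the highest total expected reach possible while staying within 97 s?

428

Best packing: local-news insert + podcast midroll — 96 s, 428 total.
Runner-up local-news insert + cooking-show break tops out at 407.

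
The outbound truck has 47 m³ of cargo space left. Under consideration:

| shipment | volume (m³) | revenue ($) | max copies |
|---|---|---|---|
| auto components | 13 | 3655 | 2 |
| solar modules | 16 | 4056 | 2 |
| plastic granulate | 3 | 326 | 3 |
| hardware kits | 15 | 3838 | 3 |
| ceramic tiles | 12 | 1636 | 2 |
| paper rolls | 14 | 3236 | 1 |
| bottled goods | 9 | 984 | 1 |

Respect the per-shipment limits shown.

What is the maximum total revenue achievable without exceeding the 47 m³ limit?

Greedy by ratio would take 2×auto components + 2×plastic granulate + hardware kits: 47 m³ used, total 11800.
Dropping 2×auto components and 2×plastic granulate frees 32 m³; slotting in 2×solar modules (32 m³) lifts the total to 11950 at 47 m³.
Every other selection either busts 47 m³ or exceeds an availability limit or fails to beat 11950.

11950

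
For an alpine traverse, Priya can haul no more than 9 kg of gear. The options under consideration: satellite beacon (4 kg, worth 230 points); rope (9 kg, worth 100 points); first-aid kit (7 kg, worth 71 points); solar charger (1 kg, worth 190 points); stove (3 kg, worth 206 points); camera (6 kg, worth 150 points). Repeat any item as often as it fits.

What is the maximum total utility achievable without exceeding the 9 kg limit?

9×solar charger uses 9 of the 9 kg and totals 1710.
Nothing else within 9 kg beats 1710.

1710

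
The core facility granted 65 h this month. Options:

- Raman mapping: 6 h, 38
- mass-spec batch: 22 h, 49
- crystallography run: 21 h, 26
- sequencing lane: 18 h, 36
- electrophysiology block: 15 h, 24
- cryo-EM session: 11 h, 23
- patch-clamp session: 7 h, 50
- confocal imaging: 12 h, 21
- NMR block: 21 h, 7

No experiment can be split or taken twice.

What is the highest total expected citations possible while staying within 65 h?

Ranking by ratio (expected citations/h): patch-clamp session 7.14, Raman mapping 6.33, mass-spec batch 2.23.
The ratio ordering already packs tightly: Raman mapping + mass-spec batch + sequencing lane + cryo-EM session + patch-clamp session, 64 h, 196.
No other feasible combination exceeds 196.

196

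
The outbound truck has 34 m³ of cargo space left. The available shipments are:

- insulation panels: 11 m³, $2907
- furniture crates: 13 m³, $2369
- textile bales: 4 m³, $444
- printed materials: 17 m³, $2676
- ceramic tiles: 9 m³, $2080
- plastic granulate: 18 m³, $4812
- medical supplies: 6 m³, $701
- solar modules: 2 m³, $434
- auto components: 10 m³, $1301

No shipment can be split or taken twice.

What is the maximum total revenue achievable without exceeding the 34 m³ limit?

8163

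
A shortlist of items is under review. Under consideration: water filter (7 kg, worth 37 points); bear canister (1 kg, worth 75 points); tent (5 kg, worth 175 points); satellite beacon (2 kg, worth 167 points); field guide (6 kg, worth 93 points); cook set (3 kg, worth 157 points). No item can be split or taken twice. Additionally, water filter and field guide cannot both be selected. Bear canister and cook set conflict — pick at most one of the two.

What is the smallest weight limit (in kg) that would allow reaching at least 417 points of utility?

Minimise kg subject to total utility ≥ 417.
bear canister + tent + satellite beacon: 417 utility at 8 kg.
No combination under 8 kg hits 417.

8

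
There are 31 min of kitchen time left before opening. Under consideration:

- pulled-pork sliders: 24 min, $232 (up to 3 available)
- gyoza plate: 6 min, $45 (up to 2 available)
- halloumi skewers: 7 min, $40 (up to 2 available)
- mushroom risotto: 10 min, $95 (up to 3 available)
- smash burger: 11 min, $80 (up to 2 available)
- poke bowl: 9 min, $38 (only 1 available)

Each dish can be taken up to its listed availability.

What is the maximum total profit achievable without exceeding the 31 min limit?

285

The ratio heuristic lands on pulled-pork sliders + gyoza plate (277) but leaves 1 min idle.
The 30 min tied up in pulled-pork sliders and gyoza plate is better spent on 3×mushroom risotto — total rises to 285 (30 min).
No other feasible combination exceeds 285.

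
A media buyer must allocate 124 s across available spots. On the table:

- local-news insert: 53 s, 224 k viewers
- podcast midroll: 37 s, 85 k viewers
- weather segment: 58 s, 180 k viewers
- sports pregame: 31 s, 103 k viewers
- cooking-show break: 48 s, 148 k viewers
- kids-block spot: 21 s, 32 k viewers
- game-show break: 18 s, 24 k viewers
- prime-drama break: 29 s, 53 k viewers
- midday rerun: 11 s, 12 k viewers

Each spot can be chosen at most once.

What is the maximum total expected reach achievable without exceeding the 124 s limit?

Taking the top-ratio spots first gives local-news insert + podcast midroll + sports pregame for 412 (121 s).
Dropping podcast midroll and sports pregame frees 68 s; slotting in weather segment + midday rerun (69 s) lifts the total to 416 at 122 s.
Runner-up local-news insert + podcast midroll + sports pregame tops out at 412.

416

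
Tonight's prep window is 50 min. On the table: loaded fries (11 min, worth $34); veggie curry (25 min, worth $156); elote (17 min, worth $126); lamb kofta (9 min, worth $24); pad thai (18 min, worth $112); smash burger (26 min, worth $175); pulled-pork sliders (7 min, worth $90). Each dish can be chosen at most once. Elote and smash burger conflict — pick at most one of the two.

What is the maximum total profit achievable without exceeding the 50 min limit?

Best packing: veggie curry + elote + pulled-pork sliders — 49 min, 372 total.
That's the maximum — no feasible swap from here does better than 372.

372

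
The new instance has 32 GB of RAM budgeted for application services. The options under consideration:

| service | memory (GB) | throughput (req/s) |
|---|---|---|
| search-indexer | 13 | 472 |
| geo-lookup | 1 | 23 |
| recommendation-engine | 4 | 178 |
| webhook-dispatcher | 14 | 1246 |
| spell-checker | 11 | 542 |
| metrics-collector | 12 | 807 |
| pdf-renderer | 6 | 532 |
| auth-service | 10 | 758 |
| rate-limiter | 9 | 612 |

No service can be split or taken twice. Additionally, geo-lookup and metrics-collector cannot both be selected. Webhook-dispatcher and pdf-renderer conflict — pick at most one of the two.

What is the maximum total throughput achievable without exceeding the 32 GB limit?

2275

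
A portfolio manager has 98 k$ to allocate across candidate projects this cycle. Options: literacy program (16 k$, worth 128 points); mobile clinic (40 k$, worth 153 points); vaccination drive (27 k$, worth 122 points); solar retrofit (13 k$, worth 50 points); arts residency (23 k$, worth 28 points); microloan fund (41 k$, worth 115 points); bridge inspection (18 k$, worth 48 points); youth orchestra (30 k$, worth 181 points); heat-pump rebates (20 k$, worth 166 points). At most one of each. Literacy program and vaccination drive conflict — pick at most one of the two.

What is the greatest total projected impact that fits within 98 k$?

573

Ranking by ratio (projected impact/k$): heat-pump rebates 8.30, literacy program 8.00, youth orchestra 6.03.
Best packing: literacy program + solar retrofit + bridge inspection + youth orchestra + heat-pump rebates — 97 k$, 573 total.
The closest alternative, literacy program + solar retrofit + youth orchestra + heat-pump rebates, reaches only 525.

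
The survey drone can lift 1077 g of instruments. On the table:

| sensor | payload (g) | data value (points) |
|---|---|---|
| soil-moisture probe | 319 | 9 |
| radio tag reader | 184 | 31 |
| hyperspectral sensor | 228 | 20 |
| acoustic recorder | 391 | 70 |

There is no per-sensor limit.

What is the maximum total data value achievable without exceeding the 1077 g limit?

Density check — acoustic recorder 0.18, radio tag reader 0.17, hyperspectral sensor 0.09, soil-moisture probe 0.03 are the best per g.
The ratio ordering already packs tightly: radio tag reader + 2×acoustic recorder, 966 g, 171.
The spare 111 g is too small for any remaining sensor, and no exchange beats 171.

171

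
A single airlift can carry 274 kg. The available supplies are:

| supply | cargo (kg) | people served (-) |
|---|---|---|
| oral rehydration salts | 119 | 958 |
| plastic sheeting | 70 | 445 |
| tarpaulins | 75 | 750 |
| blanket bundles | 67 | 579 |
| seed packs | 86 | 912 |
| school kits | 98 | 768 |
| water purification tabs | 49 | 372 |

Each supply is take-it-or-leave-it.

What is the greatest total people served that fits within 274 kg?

A density-first pass picks tarpaulins + blanket bundles + seed packs — 2241 at 228 kg.
Dropping tarpaulins frees 75 kg; slotting in oral rehydration salts (119 kg) lifts the total to 2449 at 272 kg.

2449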